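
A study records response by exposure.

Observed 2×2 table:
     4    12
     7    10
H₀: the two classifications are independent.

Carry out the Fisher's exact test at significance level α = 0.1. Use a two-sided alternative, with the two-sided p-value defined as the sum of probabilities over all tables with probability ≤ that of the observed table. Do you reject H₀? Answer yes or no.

reject H₀: no

Margins: r₁=16, r₂=17, c₁=11, c₂=22, n=33
p_obs = C(16,4)·C(17,7)/C(33,11); sum pmf over tables with pmf ≤ p_obs
p-value (two-sided) = 0.46464
At α=0.1: p ≥ α → fail to reject H₀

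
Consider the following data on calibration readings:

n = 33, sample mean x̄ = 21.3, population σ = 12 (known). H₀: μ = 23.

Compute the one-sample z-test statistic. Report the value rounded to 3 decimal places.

test statistic = -0.814

SE = σ/√n = 12/√33 = 2.0889
z = (x̄−μ₀)/SE = (21.3−23)/2.0889 = -0.8138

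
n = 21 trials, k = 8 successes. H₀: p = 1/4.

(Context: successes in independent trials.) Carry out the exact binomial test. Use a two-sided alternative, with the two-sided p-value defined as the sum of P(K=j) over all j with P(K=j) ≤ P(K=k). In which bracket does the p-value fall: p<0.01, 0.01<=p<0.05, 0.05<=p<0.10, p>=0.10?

Exact binomial: n=21, k=8, p₀=1/4=0.2500
P(X=j) = C(n,j)·p₀^j·(1−p₀)^(n−j); p = Σ P(X=j) over j with P(X=j) ≤ P(X=8)
p-value (two-sided) = 0.20444
→ bracket: p>=0.10

p-value bracket: p>=0.10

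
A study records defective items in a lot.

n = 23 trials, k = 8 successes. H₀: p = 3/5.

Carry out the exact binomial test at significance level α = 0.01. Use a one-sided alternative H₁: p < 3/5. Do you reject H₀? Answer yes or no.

reject H₀: no

Exact binomial: n=23, k=8, p₀=3/5=0.6000
P(X≤8) from Σ C(n,i)·p₀^i·(1−p₀)^(n−i)
p-value (one-sided, H₁ less) = 0.01282
At α=0.01: p ≥ α → fail to reject H₀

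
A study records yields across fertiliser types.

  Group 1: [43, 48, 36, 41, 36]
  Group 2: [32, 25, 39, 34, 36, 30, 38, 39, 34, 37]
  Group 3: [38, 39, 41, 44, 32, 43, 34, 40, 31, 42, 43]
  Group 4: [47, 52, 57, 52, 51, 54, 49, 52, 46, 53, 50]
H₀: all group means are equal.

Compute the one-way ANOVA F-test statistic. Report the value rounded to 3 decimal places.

test statistic = 30.218

Group means [40.80, 34.40, 38.82, 51.18], grand mean 41.568
SSB = Σnᵢ(x̄ᵢ−x̄)² = 1616.608; SSW = ΣΣ(x−x̄ᵢ)² = 588.473
MSB = 1616.608/3 = 538.8695; MSW = 588.473/33 = 17.8325
F = MSB/MSW = 30.2184
df = (3, 33)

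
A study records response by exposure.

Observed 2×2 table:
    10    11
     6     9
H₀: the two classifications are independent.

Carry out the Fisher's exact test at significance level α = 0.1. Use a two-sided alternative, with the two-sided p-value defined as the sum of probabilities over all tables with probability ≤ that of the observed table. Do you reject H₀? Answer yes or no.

Margins: r₁=21, r₂=15, c₁=16, c₂=20, n=36
p_obs = C(21,10)·C(15,6)/C(36,16); sum pmf over tables with pmf ≤ p_obs
p-value (two-sided) = 0.74118
At α=0.1: p ≥ α → fail to reject H₀

reject H₀: no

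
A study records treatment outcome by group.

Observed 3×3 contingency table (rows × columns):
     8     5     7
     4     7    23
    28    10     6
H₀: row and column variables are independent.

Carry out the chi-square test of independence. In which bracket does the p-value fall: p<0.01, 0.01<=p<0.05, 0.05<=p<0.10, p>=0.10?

Row totals [20, 34, 44], col totals [40, 22, 36], n=98
χ² = (8−8.16)²/8.16 + (5−4.49)²/4.49 + (7−7.35)²/7.35 + (4−13.88)²/13.88 + (7−7.63)²/7.63 + (23−12.49)²/12.49 + (28−17.96)²/17.96 + (10−9.88)²/9.88 + (6−16.16)²/16.16 = 28.0107
df = 4
p-value (upper-tail) = 0.00001
→ bracket: p<0.01

p-value bracket: p<0.01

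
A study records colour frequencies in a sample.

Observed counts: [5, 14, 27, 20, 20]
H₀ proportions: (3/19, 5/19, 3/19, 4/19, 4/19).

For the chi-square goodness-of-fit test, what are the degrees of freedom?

df = k − 1 = 5 − 1 = 4

degrees of freedom = 4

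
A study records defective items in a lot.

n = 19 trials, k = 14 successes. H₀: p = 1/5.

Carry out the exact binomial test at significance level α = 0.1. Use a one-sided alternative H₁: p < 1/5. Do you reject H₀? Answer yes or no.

Exact binomial: n=19, k=14, p₀=1/5=0.2000
P(X≤14) from Σ C(n,i)·p₀^i·(1−p₀)^(n−i)
p-value (one-sided, H₁ less) = 1.00000
At α=0.1: p ≥ α → fail to reject H₀

reject H₀: no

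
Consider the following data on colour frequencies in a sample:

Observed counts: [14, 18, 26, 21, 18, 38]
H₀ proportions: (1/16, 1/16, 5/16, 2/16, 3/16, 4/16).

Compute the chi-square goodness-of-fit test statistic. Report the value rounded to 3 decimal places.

test statistic = 24.372

n = 135; E_i = n·p_i = [8.44, 8.44, 42.19, 16.88, 25.31, 33.75]
χ² = (14−8.44)²/8.44 + (18−8.44)²/8.44 + (26−42.19)²/42.19 + (21−16.88)²/16.88 + (18−25.31)²/25.31 + (38−33.75)²/33.75 = 24.3719
df = 5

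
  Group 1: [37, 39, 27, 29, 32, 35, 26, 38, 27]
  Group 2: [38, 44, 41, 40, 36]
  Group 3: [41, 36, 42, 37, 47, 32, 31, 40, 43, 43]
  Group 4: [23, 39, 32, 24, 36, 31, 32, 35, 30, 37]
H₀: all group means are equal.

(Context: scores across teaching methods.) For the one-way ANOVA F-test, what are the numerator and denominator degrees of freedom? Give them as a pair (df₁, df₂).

degrees of freedom = [3, 30]

k = 4 groups, N = 34 total
df = (k−1, N−k) = (4−1, 34−4) = (3, 30)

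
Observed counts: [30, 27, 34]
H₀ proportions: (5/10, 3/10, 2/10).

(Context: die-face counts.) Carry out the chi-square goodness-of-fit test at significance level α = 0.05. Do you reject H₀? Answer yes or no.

reject H₀: yes

n = 91; E_i = n·p_i = [45.50, 27.30, 18.20]
χ² = (30−45.50)²/45.50 + (27−27.30)²/27.30 + (34−18.20)²/18.20 = 19.0000
df = 2
p-value (upper-tail) = 0.00007
At α=0.05: p < α → reject H₀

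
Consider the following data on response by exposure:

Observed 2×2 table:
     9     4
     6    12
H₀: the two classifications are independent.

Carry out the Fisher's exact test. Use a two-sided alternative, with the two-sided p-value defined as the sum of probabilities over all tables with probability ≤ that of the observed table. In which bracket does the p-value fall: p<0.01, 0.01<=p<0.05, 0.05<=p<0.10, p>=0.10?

p-value bracket: 0.05<=p<0.10

Margins: r₁=13, r₂=18, c₁=15, c₂=16, n=31
p_obs = C(13,9)·C(18,6)/C(31,15); sum pmf over tables with pmf ≤ p_obs
p-value (two-sided) = 0.07317
→ bracket: 0.05<=p<0.10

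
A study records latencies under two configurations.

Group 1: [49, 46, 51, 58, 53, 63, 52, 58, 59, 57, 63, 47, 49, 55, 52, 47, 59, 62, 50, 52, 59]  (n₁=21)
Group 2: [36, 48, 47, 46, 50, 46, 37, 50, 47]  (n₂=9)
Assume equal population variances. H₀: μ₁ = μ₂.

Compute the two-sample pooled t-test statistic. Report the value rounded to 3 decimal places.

x̄₁=54.333, s₁=5.434, n₁=21
x̄₂=45.222, s₂=5.167, n₂=9
s_p² = [20·5.434² + 8·5.167²]/28 = 28.7222
SE = √(s_p²·(1/21+1/9)) = 2.1352
t = (54.333−45.222)/2.1352 = 4.2671
df = 28

test statistic = 4.267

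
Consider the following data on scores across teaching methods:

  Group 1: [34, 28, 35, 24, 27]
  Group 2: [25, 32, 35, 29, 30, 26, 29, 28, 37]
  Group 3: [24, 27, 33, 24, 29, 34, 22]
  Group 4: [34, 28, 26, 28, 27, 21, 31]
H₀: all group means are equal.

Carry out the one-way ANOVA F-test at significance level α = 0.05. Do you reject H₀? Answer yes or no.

reject H₀: no

Group means [29.60, 30.11, 27.57, 27.86], grand mean 28.821
SSB = Σnᵢ(x̄ᵢ−x̄)² = 35.447; SSW = ΣΣ(x−x̄ᵢ)² = 442.660
MSB = 35.447/3 = 11.8156; MSW = 442.660/24 = 18.4442
F = MSB/MSW = 0.6406
df = (3, 24)
p-value (upper-tail) = 0.59632
At α=0.05: p ≥ α → fail to reject H₀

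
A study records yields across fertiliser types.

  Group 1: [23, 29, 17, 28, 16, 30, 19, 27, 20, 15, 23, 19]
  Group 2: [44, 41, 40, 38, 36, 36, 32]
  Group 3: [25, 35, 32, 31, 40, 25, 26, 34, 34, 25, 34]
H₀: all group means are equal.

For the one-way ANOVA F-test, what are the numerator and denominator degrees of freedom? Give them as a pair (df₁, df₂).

degrees of freedom = [2, 27]

k = 3 groups, N = 30 total
df = (k−1, N−k) = (3−1, 30−3) = (2, 27)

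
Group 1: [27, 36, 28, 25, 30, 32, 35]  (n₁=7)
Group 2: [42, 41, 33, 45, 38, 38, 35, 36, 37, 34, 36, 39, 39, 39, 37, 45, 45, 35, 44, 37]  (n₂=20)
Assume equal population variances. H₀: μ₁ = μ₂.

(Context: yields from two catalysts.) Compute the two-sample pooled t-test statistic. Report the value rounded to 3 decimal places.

x̄₁=30.429, s₁=4.117, n₁=7
x̄₂=38.750, s₂=3.768, n₂=20
s_p² = [6·4.117² + 19·3.768²]/25 = 14.8586
SE = √(s_p²·(1/7+1/20)) = 1.6928
t = (30.429−38.750)/1.6928 = -4.9158
df = 25

test statistic = -4.916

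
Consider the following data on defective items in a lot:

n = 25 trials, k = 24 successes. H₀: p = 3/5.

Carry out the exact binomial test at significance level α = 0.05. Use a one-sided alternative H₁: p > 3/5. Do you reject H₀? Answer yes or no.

reject H₀: yes

Exact binomial: n=25, k=24, p₀=3/5=0.6000
P(X≥24) from Σ C(n,i)·p₀^i·(1−p₀)^(n−i)
p-value (one-sided, H₁ greater) = 0.00005
At α=0.05: p < α → reject H₀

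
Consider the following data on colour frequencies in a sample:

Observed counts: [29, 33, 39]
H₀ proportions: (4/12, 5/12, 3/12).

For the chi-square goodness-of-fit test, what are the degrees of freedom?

degrees of freedom = 2

df = k − 1 = 3 − 1 = 2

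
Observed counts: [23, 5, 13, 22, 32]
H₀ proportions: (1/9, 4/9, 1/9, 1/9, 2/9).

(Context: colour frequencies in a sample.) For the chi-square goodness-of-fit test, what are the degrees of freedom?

degrees of freedom = 4

df = k − 1 = 5 − 1 = 4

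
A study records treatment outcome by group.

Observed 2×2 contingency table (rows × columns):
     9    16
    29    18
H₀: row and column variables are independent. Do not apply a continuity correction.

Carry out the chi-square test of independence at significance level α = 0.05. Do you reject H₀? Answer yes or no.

Row totals [25, 47], col totals [38, 34], n=72
χ² = (9−13.19)²/13.19 + (16−11.81)²/11.81 + (29−24.81)²/24.81 + (18−22.19)²/22.19 = 4.3256
df = 1
p-value (upper-tail) = 0.03754
At α=0.05: p < α → reject H₀

reject H₀: yes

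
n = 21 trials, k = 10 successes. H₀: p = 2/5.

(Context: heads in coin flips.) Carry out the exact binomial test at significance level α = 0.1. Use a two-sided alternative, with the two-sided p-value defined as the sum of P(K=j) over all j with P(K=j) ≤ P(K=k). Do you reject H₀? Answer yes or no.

Exact binomial: n=21, k=10, p₀=2/5=0.4000
P(X=j) = C(n,j)·p₀^j·(1−p₀)^(n−j); p = Σ P(X=j) over j with P(X=j) ≤ P(X=10)
p-value (two-sided) = 0.50880
At α=0.1: p ≥ α → fail to reject H₀

reject H₀: no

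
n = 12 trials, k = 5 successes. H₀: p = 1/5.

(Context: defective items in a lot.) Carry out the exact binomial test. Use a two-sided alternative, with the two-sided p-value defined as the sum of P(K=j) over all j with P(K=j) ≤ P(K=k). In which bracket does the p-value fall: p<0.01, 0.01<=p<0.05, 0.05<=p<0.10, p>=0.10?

p-value bracket: 0.05<=p<0.10

Exact binomial: n=12, k=5, p₀=1/5=0.2000
P(X=j) = C(n,j)·p₀^j·(1−p₀)^(n−j); p = Σ P(X=j) over j with P(X=j) ≤ P(X=5)
p-value (two-sided) = 0.07256
→ bracket: 0.05<=p<0.10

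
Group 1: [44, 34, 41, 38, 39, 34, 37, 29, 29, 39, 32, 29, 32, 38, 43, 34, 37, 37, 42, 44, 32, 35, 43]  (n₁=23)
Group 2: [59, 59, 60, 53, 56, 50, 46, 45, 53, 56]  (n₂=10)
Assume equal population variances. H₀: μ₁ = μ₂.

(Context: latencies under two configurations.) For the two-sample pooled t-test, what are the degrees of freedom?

degrees of freedom = 31

df = n₁ + n₂ − 2 = 23 + 10 − 2 = 31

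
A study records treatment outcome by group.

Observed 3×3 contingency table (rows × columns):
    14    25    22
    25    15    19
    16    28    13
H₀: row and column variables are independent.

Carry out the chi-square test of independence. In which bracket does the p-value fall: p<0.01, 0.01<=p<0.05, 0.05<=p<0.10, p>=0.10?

Row totals [61, 59, 57], col totals [55, 68, 54], n=177
χ² = (14−18.95)²/18.95 + (25−23.44)²/23.44 + (22−18.61)²/18.61 + (25−18.33)²/18.33 + (15−22.67)²/22.67 + (19−18.00)²/18.00 + (16−17.71)²/17.71 + (28−21.90)²/21.90 + (13−17.39)²/17.39 = 10.0639
df = 4
p-value (upper-tail) = 0.03937
→ bracket: 0.01<=p<0.05

p-value bracket: 0.01<=p<0.05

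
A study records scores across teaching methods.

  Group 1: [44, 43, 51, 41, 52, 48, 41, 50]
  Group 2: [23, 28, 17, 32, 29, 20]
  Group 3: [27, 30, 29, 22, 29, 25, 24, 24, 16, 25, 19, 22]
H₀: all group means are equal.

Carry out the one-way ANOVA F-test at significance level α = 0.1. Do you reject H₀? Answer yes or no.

reject H₀: yes

Group means [46.25, 24.83, 24.33], grand mean 31.192
SSB = Σnᵢ(x̄ᵢ−x̄)² = 2621.038; SSW = ΣΣ(x−x̄ᵢ)² = 503.000
MSB = 2621.038/2 = 1310.5192; MSW = 503.000/23 = 21.8696
F = MSB/MSW = 59.9243
df = (2, 23)
p-value (upper-tail) = 0.00000
At α=0.1: p < α → reject H₀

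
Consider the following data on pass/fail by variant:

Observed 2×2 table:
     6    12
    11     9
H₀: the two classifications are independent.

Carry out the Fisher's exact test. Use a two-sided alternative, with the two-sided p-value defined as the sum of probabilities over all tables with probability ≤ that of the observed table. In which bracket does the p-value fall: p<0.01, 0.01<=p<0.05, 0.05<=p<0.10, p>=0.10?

Margins: r₁=18, r₂=20, c₁=17, c₂=21, n=38
p_obs = C(18,6)·C(20,11)/C(38,17); sum pmf over tables with pmf ≤ p_obs
p-value (two-sided) = 0.20969
→ bracket: p>=0.10

p-value bracket: p>=0.10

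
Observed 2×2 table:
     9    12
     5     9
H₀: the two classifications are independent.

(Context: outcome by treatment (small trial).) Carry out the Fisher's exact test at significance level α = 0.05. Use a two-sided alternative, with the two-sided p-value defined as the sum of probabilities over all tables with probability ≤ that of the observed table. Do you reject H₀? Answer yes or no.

Margins: r₁=21, r₂=14, c₁=14, c₂=21, n=35
p_obs = C(21,9)·C(14,5)/C(35,14); sum pmf over tables with pmf ≤ p_obs
p-value (two-sided) = 0.73660
At α=0.05: p ≥ α → fail to reject H₀

reject H₀: no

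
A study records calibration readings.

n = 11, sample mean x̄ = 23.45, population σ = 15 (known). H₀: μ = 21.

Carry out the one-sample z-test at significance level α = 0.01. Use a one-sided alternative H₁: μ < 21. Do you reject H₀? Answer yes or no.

reject H₀: no

SE = σ/√n = 15/√11 = 4.5227
z = (x̄−μ₀)/SE = (23.45−21)/4.5227 = 0.5417
p-value (one-sided, H₁ less) = 0.70599
At α=0.01: p ≥ α → fail to reject H₀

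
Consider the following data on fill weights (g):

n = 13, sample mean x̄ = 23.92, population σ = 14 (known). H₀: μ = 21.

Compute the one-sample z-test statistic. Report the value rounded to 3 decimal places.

test statistic = 0.752

SE = σ/√n = 14/√13 = 3.8829
z = (x̄−μ₀)/SE = (23.92−21)/3.8829 = 0.7520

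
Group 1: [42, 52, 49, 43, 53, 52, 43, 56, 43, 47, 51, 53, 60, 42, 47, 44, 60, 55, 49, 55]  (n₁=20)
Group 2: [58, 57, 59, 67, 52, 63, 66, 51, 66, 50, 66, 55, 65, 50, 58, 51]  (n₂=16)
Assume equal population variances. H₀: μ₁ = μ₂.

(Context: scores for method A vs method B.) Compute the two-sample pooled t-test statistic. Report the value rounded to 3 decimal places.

test statistic = -4.198

x̄₁=49.800, s₁=5.818, n₁=20
x̄₂=58.375, s₂=6.417, n₂=16
s_p² = [19·5.818² + 15·6.417²]/34 = 37.0868
SE = √(s_p²·(1/20+1/16)) = 2.0426
t = (49.800−58.375)/2.0426 = -4.1981
df = 34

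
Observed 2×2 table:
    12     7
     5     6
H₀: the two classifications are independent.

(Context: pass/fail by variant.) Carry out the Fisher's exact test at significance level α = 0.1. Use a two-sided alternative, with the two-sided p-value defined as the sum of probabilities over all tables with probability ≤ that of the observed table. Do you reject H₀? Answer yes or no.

reject H₀: no

Margins: r₁=19, r₂=11, c₁=17, c₂=13, n=30
p_obs = C(19,12)·C(11,5)/C(30,17); sum pmf over tables with pmf ≤ p_obs
p-value (two-sided) = 0.45388
At α=0.1: p ≥ α → fail to reject H₀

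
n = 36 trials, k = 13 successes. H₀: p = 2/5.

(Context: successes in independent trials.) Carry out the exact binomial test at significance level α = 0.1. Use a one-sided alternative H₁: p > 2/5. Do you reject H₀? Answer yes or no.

reject H₀: no

Exact binomial: n=36, k=13, p₀=2/5=0.4000
P(X≥13) from Σ C(n,i)·p₀^i·(1−p₀)^(n−i)
p-value (one-sided, H₁ greater) = 0.73849
At α=0.1: p ≥ α → fail to reject H₀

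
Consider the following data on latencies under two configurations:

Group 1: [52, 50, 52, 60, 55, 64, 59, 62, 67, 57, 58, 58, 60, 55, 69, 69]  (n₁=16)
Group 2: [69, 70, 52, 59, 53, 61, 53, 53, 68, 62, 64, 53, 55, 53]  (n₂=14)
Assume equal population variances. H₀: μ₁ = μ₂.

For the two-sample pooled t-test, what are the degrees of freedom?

degrees of freedom = 28

df = n₁ + n₂ − 2 = 16 + 14 − 2 = 28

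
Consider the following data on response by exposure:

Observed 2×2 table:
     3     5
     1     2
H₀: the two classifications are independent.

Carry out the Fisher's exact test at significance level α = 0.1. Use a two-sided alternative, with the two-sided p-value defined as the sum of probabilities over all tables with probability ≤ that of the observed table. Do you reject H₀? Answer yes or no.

Margins: r₁=8, r₂=3, c₁=4, c₂=7, n=11
p_obs = C(8,3)·C(3,1)/C(11,4); sum pmf over tables with pmf ≤ p_obs
p-value (two-sided) = 1.00000
At α=0.1: p ≥ α → fail to reject H₀

reject H₀: no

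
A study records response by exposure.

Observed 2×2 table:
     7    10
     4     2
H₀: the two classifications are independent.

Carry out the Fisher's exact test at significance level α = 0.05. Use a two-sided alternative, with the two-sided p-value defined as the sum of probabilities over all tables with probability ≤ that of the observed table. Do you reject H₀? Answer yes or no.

Margins: r₁=17, r₂=6, c₁=11, c₂=12, n=23
p_obs = C(17,7)·C(6,4)/C(23,11); sum pmf over tables with pmf ≤ p_obs
p-value (two-sided) = 0.37071
At α=0.05: p ≥ α → fail to reject H₀

reject H₀: no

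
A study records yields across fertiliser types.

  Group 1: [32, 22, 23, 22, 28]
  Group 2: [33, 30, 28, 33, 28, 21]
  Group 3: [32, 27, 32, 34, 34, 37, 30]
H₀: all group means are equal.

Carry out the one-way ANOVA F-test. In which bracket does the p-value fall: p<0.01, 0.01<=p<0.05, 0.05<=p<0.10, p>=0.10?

p-value bracket: 0.01<=p<0.05

Group means [25.40, 28.83, 32.29], grand mean 29.222
SSB = Σnᵢ(x̄ᵢ−x̄)² = 139.649; SSW = ΣΣ(x−x̄ᵢ)² = 239.462
MSB = 139.649/2 = 69.8246; MSW = 239.462/15 = 15.9641
F = MSB/MSW = 4.3738
df = (2, 15)
p-value (upper-tail) = 0.03188
→ bracket: 0.01<=p<0.05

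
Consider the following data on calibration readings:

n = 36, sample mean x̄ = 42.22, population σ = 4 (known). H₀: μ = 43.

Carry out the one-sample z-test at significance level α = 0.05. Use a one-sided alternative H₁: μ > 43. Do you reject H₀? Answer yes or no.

reject H₀: no

SE = σ/√n = 4/√36 = 0.6667
z = (x̄−μ₀)/SE = (42.22−43)/0.6667 = -1.1700
p-value (one-sided, H₁ greater) = 0.87900
At α=0.05: p ≥ α → fail to reject H₀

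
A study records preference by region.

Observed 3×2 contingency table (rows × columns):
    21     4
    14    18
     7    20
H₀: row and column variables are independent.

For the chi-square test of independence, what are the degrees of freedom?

df = (r−1)(c−1) = (3−1)·(2−1) = 2

degrees of freedom = 2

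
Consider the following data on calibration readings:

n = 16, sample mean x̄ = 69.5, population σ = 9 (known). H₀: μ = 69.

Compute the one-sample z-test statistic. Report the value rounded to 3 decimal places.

test statistic = 0.222

SE = σ/√n = 9/√16 = 2.2500
z = (x̄−μ₀)/SE = (69.5−69)/2.2500 = 0.2222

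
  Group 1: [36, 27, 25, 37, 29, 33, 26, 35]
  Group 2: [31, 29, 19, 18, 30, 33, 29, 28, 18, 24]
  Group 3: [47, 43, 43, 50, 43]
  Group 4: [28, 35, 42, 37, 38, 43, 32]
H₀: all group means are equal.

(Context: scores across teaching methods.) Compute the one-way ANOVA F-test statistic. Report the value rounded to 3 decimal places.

Group means [31.00, 25.90, 45.20, 36.43], grand mean 32.933
SSB = Σnᵢ(x̄ᵢ−x̄)² = 1362.452; SSW = ΣΣ(x−x̄ᵢ)² = 665.414
MSB = 1362.452/3 = 454.1508; MSW = 665.414/26 = 25.5929
F = MSB/MSW = 17.7452
df = (3, 26)

test statistic = 17.745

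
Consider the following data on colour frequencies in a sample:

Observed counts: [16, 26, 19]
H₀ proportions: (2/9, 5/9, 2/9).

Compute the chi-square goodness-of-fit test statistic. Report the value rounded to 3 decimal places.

test statistic = 4.464

n = 61; E_i = n·p_i = [13.56, 33.89, 13.56]
χ² = (16−13.56)²/13.56 + (26−33.89)²/33.89 + (19−13.56)²/13.56 = 4.4639
df = 2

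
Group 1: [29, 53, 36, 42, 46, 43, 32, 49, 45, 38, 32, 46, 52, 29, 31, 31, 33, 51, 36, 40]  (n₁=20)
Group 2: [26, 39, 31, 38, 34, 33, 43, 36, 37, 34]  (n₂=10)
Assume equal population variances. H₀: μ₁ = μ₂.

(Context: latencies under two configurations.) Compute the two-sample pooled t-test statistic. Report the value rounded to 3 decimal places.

x̄₁=39.700, s₁=8.079, n₁=20
x̄₂=35.100, s₂=4.677, n₂=10
s_p² = [19·8.079² + 9·4.677²]/28 = 51.3250
SE = √(s_p²·(1/20+1/10)) = 2.7747
t = (39.700−35.100)/2.7747 = 1.6579
df = 28

test statistic = 1.658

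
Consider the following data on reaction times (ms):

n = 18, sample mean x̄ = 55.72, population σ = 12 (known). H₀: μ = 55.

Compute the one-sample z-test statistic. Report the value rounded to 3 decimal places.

test statistic = 0.255

SE = σ/√n = 12/√18 = 2.8284
z = (x̄−μ₀)/SE = (55.72−55)/2.8284 = 0.2546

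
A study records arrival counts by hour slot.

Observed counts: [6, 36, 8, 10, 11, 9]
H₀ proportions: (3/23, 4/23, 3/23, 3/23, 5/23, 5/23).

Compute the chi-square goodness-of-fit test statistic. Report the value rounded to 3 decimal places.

n = 80; E_i = n·p_i = [10.43, 13.91, 10.43, 10.43, 17.39, 17.39]
χ² = (6−10.43)²/10.43 + (36−13.91)²/13.91 + (8−10.43)²/10.43 + (10−10.43)²/10.43 + (11−17.39)²/17.39 + (9−17.39)²/17.39 = 43.9317
df = 5

test statistic = 43.932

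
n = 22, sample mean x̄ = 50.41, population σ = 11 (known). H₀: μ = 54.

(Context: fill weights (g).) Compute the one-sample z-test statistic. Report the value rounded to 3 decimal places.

test statistic = -1.531

SE = σ/√n = 11/√22 = 2.3452
z = (x̄−μ₀)/SE = (50.41−54)/2.3452 = -1.5308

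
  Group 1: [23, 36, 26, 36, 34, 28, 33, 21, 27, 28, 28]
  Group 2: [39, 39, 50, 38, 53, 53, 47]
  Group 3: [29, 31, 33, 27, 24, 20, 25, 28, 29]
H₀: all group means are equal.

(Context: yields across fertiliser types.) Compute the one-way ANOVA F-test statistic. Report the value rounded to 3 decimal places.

Group means [29.09, 45.57, 27.33], grand mean 32.778
SSB = Σnᵢ(x̄ᵢ−x̄)² = 1562.043; SSW = ΣΣ(x−x̄ᵢ)² = 652.623
MSB = 1562.043/2 = 781.0216; MSW = 652.623/24 = 27.1926
F = MSB/MSW = 28.7218
df = (2, 24)

test statistic = 28.722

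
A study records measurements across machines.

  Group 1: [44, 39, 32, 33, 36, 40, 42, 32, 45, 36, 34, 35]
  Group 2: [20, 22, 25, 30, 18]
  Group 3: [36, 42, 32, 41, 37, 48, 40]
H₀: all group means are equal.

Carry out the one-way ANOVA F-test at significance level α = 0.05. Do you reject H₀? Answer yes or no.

Group means [37.33, 23.00, 39.43], grand mean 34.958
SSB = Σnᵢ(x̄ᵢ−x̄)² = 922.577; SSW = ΣΣ(x−x̄ᵢ)² = 474.381
MSB = 922.577/2 = 461.2887; MSW = 474.381/21 = 22.5896
F = MSB/MSW = 20.4204
df = (2, 21)
p-value (upper-tail) = 0.00001
At α=0.05: p < α → reject H₀

reject H₀: yes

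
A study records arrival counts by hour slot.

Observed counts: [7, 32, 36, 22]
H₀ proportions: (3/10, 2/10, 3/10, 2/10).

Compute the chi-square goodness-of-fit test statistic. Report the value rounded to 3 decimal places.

test statistic = 26.952

n = 97; E_i = n·p_i = [29.10, 19.40, 29.10, 19.40]
χ² = (7−29.10)²/29.10 + (32−19.40)²/19.40 + (36−29.10)²/29.10 + (22−19.40)²/19.40 = 26.9519
df = 3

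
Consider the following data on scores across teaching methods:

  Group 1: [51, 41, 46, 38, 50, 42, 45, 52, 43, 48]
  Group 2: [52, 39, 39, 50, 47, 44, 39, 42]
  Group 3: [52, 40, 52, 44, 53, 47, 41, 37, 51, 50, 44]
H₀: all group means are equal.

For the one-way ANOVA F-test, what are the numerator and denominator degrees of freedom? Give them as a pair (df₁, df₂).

k = 3 groups, N = 29 total
df = (k−1, N−k) = (3−1, 29−3) = (2, 26)

degrees of freedom = [2, 26]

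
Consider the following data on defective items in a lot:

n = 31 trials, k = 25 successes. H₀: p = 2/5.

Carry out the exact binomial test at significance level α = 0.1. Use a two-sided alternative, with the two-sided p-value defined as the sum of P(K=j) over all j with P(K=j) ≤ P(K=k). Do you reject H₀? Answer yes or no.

Exact binomial: n=31, k=25, p₀=2/5=0.4000
P(X=j) = C(n,j)·p₀^j·(1−p₀)^(n−j); p = Σ P(X=j) over j with P(X=j) ≤ P(X=25)
p-value (two-sided) = 0.00001
At α=0.1: p < α → reject H₀

reject H₀: yes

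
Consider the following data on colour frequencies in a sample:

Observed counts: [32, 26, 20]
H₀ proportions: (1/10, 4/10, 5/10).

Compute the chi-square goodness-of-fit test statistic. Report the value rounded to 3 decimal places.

n = 78; E_i = n·p_i = [7.80, 31.20, 39.00]
χ² = (32−7.80)²/7.80 + (26−31.20)²/31.20 + (20−39.00)²/39.00 = 85.2051
df = 2

test statistic = 85.205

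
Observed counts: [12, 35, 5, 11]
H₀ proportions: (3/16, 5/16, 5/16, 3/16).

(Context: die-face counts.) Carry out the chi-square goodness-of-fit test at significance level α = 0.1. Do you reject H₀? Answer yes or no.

reject H₀: yes

n = 63; E_i = n·p_i = [11.81, 19.69, 19.69, 11.81]
χ² = (12−11.81)²/11.81 + (35−19.69)²/19.69 + (5−19.69)²/19.69 + (11−11.81)²/11.81 = 22.9259
df = 3
p-value (upper-tail) = 0.00004
At α=0.1: p < α → reject H₀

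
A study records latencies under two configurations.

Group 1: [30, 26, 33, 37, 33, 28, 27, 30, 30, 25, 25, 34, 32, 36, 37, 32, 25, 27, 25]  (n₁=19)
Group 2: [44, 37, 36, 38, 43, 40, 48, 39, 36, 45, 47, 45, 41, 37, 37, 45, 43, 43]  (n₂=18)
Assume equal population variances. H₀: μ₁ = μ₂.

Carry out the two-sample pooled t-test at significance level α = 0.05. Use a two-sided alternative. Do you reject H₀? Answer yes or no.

x̄₁=30.105, s₁=4.175, n₁=19
x̄₂=41.333, s₂=3.941, n₂=18
s_p² = [18·4.175² + 17·3.941²]/35 = 16.5083
SE = √(s_p²·(1/19+1/18)) = 1.3364
t = (30.105−41.333)/1.3364 = -8.4017
df = 35
p-value (two-sided) = 0.00000
At α=0.05: p < α → reject H₀

reject H₀: yes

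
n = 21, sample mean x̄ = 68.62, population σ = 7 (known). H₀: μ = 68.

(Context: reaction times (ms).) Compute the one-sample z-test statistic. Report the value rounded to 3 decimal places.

SE = σ/√n = 7/√21 = 1.5275
z = (x̄−μ₀)/SE = (68.62−68)/1.5275 = 0.4059

test statistic = 0.406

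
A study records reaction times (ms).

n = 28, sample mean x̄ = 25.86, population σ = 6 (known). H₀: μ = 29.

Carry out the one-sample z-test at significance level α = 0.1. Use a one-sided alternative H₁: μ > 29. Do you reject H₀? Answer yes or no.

SE = σ/√n = 6/√28 = 1.1339
z = (x̄−μ₀)/SE = (25.86−29)/1.1339 = -2.7692
p-value (one-sided, H₁ greater) = 0.99719
At α=0.1: p ≥ α → fail to reject H₀

reject H₀: no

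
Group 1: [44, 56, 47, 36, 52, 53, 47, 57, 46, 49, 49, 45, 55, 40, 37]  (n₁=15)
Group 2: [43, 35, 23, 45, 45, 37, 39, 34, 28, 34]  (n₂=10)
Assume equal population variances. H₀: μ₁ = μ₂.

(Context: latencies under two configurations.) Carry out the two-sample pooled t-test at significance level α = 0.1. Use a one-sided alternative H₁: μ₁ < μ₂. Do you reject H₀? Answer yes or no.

reject H₀: no

x̄₁=47.533, s₁=6.512, n₁=15
x̄₂=36.300, s₂=7.166, n₂=10
s_p² = [14·6.512² + 9·7.166²]/23 = 45.9058
SE = √(s_p²·(1/15+1/10)) = 2.7660
t = (47.533−36.300)/2.7660 = 4.0612
df = 23
p-value (one-sided, H₁ less) = 0.99976
At α=0.1: p ≥ α → fail to reject H₀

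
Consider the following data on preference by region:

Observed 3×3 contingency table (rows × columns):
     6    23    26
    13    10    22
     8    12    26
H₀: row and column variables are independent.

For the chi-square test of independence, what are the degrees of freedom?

degrees of freedom = 4

df = (r−1)(c−1) = (3−1)·(3−1) = 4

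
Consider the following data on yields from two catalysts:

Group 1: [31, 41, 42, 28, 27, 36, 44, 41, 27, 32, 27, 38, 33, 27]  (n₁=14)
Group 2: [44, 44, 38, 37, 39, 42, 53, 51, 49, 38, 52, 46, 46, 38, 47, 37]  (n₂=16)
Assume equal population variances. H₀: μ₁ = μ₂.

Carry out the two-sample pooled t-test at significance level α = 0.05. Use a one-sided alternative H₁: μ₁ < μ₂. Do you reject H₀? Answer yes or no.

x̄₁=33.857, s₁=6.371, n₁=14
x̄₂=43.812, s₂=5.600, n₂=16
s_p² = [13·6.371² + 15·5.600²]/28 = 35.6483
SE = √(s_p²·(1/14+1/16)) = 2.1850
t = (33.857−43.812)/2.1850 = -4.5562
df = 28
p-value (one-sided, H₁ less) = 0.00005
At α=0.05: p < α → reject H₀

reject H₀: yes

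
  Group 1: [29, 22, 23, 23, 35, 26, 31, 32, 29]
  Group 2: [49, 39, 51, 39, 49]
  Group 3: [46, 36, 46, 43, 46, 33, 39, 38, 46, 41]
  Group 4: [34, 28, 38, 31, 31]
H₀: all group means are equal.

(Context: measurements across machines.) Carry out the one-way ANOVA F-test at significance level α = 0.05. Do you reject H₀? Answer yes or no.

Group means [27.78, 45.40, 41.40, 32.40], grand mean 36.310
SSB = Σnᵢ(x̄ᵢ−x̄)² = 1403.851; SSW = ΣΣ(x−x̄ᵢ)² = 566.356
MSB = 1403.851/3 = 467.9504; MSW = 566.356/25 = 22.6542
F = MSB/MSW = 20.6562
df = (3, 25)
p-value (upper-tail) = 0.00000
At α=0.05: p < α → reject H₀

reject H₀: yes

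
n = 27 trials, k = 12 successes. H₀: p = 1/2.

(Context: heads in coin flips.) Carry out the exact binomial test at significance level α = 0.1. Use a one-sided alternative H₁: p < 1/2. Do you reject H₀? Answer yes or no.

Exact binomial: n=27, k=12, p₀=1/2=0.5000
P(X≤12) from Σ C(n,i)·p₀^i·(1−p₀)^(n−i)
p-value (one-sided, H₁ less) = 0.35055
At α=0.1: p ≥ α → fail to reject H₀

reject H₀: no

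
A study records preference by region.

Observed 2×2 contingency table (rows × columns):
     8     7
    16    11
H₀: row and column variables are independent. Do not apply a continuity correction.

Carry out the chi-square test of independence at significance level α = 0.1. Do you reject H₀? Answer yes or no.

reject H₀: no

Row totals [15, 27], col totals [24, 18], n=42
χ² = (8−8.57)²/8.57 + (7−6.43)²/6.43 + (16−15.43)²/15.43 + (11−11.57)²/11.57 = 0.1383
df = 1
p-value (upper-tail) = 0.71001
At α=0.1: p ≥ α → fail to reject H₀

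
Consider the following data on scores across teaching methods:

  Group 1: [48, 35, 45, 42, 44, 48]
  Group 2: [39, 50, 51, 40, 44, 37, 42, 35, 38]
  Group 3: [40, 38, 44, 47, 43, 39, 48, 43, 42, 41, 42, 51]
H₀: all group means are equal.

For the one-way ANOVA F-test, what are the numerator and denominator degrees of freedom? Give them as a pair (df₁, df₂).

k = 3 groups, N = 27 total
df = (k−1, N−k) = (3−1, 27−3) = (2, 24)

degrees of freedom = [2, 24]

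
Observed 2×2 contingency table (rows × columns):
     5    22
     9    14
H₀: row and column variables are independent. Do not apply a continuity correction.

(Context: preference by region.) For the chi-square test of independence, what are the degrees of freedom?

degrees of freedom = 1

df = (r−1)(c−1) = (2−1)·(2−1) = 1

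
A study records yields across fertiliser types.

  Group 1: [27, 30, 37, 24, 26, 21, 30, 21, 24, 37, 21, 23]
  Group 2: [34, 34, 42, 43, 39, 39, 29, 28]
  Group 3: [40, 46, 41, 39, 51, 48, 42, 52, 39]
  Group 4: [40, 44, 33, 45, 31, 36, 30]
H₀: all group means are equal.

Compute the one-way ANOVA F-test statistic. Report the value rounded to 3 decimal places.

test statistic = 16.915

Group means [26.75, 36.00, 44.22, 37.00], grand mean 35.167
SSB = Σnᵢ(x̄ᵢ−x̄)² = 1617.194; SSW = ΣΣ(x−x̄ᵢ)² = 1019.806
MSB = 1617.194/3 = 539.0648; MSW = 1019.806/32 = 31.8689
F = MSB/MSW = 16.9151
df = (3, 32)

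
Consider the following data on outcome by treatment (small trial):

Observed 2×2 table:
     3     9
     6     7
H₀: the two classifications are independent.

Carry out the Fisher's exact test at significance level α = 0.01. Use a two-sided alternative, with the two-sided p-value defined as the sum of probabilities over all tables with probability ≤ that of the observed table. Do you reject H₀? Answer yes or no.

Margins: r₁=12, r₂=13, c₁=9, c₂=16, n=25
p_obs = C(12,3)·C(13,6)/C(25,9); sum pmf over tables with pmf ≤ p_obs
p-value (two-sided) = 0.41098
At α=0.01: p ≥ α → fail to reject H₀

reject H₀: no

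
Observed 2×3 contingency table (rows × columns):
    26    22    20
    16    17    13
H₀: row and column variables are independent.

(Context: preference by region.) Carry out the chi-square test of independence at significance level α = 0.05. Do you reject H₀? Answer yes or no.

Row totals [68, 46], col totals [42, 39, 33], n=114
χ² = (26−25.05)²/25.05 + (22−23.26)²/23.26 + (20−19.68)²/19.68 + (16−16.95)²/16.95 + (17−15.74)²/15.74 + (13−13.32)²/13.32 = 0.2713
df = 2
p-value (upper-tail) = 0.87314
At α=0.05: p ≥ α → fail to reject H₀

reject H₀: no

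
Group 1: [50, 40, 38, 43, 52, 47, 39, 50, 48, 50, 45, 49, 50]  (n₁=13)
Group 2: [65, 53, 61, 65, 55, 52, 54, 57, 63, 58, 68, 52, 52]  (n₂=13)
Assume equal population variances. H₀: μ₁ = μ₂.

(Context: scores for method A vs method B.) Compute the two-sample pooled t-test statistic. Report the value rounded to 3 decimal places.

test statistic = -5.745

x̄₁=46.231, s₁=4.764, n₁=13
x̄₂=58.077, s₂=5.708, n₂=13
s_p² = [12·4.764² + 12·5.708²]/24 = 27.6346
SE = √(s_p²·(1/13+1/13)) = 2.0619
t = (46.231−58.077)/2.0619 = -5.7452
df = 24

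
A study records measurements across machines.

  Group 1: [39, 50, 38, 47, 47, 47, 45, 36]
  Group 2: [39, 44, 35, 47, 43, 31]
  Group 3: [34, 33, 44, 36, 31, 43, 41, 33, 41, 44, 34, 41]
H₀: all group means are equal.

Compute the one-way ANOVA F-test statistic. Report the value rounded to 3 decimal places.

test statistic = 2.877

Group means [43.62, 39.83, 37.92], grand mean 40.115
SSB = Σnᵢ(x̄ᵢ−x̄)² = 157.029; SSW = ΣΣ(x−x̄ᵢ)² = 627.625
MSB = 157.029/2 = 78.5144; MSW = 627.625/23 = 27.2880
F = MSB/MSW = 2.8772
df = (2, 23)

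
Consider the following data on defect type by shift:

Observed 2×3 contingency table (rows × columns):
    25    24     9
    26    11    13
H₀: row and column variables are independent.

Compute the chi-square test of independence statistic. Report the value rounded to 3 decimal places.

test statistic = 5.010

Row totals [58, 50], col totals [51, 35, 22], n=108
χ² = (25−27.39)²/27.39 + (24−18.80)²/18.80 + (9−11.81)²/11.81 + (26−23.61)²/23.61 + (11−16.20)²/16.20 + (13−10.19)²/10.19 = 5.0104
df = 2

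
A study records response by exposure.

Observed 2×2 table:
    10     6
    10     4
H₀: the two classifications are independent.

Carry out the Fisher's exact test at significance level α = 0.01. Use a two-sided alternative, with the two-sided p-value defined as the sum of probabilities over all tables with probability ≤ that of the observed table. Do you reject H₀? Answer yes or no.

reject H₀: no

Margins: r₁=16, r₂=14, c₁=20, c₂=10, n=30
p_obs = C(16,10)·C(14,10)/C(30,20); sum pmf over tables with pmf ≤ p_obs
p-value (two-sided) = 0.70895
At α=0.01: p ≥ α → fail to reject H₀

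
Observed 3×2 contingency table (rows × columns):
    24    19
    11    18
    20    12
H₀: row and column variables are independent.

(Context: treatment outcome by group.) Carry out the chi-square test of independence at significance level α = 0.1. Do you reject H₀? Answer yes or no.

reject H₀: no

Row totals [43, 29, 32], col totals [55, 49], n=104
χ² = (24−22.74)²/22.74 + (19−20.26)²/20.26 + (11−15.34)²/15.34 + (18−13.66)²/13.66 + (20−16.92)²/16.92 + (12−15.08)²/15.08 = 3.9380
df = 2
p-value (upper-tail) = 0.13960
At α=0.1: p ≥ α → fail to reject H₀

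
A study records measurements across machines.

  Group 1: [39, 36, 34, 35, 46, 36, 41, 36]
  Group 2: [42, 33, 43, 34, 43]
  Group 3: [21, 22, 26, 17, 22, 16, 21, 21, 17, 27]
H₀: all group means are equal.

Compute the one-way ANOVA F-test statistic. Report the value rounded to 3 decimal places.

test statistic = 50.981

Group means [37.88, 39.00, 21.00], grand mean 30.783
SSB = Σnᵢ(x̄ᵢ−x̄)² = 1697.038; SSW = ΣΣ(x−x̄ᵢ)² = 332.875
MSB = 1697.038/2 = 848.5190; MSW = 332.875/20 = 16.6438
F = MSB/MSW = 50.9812
df = (2, 20)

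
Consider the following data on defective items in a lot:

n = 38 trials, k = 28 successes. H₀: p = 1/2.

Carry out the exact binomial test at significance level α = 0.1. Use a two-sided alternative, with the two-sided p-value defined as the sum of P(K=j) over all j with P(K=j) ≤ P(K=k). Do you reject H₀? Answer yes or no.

Exact binomial: n=38, k=28, p₀=1/2=0.5000
P(X=j) = C(n,j)·p₀^j·(1−p₀)^(n−j); p = Σ P(X=j) over j with P(X=j) ≤ P(X=28)
p-value (two-sided) = 0.00510
At α=0.1: p < α → reject H₀

reject H₀: yes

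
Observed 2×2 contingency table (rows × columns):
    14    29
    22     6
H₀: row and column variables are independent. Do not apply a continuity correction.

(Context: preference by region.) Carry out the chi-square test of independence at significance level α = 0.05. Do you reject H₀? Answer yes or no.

reject H₀: yes

Row totals [43, 28], col totals [36, 35], n=71
χ² = (14−21.80)²/21.80 + (29−21.20)²/21.20 + (22−14.20)²/14.20 + (6−13.80)²/13.80 = 14.3642
df = 1
p-value (upper-tail) = 0.00015
At α=0.05: p < α → reject H₀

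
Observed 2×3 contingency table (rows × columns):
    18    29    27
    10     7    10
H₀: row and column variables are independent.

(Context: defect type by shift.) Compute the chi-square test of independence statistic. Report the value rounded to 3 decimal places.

Row totals [74, 27], col totals [28, 36, 37], n=101
χ² = (18−20.51)²/20.51 + (29−26.38)²/26.38 + (27−27.11)²/27.11 + (10−7.49)²/7.49 + (7−9.62)²/9.62 + (10−9.89)²/9.89 = 2.1312
df = 2

test statistic = 2.131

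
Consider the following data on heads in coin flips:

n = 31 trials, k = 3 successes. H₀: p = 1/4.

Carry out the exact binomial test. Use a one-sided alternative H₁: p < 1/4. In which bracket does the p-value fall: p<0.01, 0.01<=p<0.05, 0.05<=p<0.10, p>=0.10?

Exact binomial: n=31, k=3, p₀=1/4=0.2500
P(X≤3) from Σ C(n,i)·p₀^i·(1−p₀)^(n−i)
p-value (one-sided, H₁ less) = 0.03074
→ bracket: 0.01<=p<0.05

p-value bracket: 0.01<=p<0.05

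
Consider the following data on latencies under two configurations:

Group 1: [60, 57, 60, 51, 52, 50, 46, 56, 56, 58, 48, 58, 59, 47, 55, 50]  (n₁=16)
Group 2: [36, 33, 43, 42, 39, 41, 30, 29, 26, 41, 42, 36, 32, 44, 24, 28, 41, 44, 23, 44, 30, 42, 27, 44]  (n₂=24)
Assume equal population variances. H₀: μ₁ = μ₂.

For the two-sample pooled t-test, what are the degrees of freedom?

df = n₁ + n₂ − 2 = 16 + 24 − 2 = 38

degrees of freedom = 38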